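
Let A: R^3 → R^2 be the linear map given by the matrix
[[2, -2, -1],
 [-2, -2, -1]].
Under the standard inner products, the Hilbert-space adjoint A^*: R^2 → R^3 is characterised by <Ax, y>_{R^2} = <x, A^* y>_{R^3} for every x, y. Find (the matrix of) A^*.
A^* = A^T =
[[2, -2],
 [-2, -2],
 [-1, -1]]

For real matrices with standard dot products, the defining identity <Ax, y> = <x, A^* y> gives (Ax)^T y = x^T (A^*) y, i.e. x^T A^T y = x^T (A^*) y. Since this holds for all x, y, we must have A^* = A^T. Therefore
A^* =
[[2, -2],
 [-2, -2],
 [-1, -1]].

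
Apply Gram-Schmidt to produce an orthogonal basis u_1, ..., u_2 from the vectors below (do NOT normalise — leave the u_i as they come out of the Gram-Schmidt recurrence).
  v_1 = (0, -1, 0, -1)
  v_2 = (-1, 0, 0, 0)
Orthogonal basis:
  u_1 = (0, -1, 0, -1)
  u_2 = (-1, 0, 0, 0)

Apply the Gram-Schmidt recurrence
  u_1 = v_1
  u_i = v_i − Σ_{j<i} ((v_i · u_j) / (u_j · u_j)) · u_j.

Step by step this gives:
  u_1 = (0, -1, 0, -1)
  u_2 = (-1, 0, 0, 0)

Orthogonality check:
  u_2 · u_1 = 0 (should be 0)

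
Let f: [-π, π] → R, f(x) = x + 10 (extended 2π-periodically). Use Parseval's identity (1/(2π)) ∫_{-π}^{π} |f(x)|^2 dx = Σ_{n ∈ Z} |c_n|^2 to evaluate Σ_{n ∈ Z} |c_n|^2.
Σ |c_n|^2 = π^2/3 + 100

Expand and integrate term by term over [-π, π]:
  ∫ (x)^2 dx = 1·(2π^3/3); ∫ 2·1·(10)·x dx = 0 (odd integrand); ∫ 10^2 dx = 100·2π.
So (1/(2π)) ∫_{-π}^{π} (x + 10)^2 dx = 1π^2/3 + 100 = π^2/3 + 100.
Parseval ⇒ Σ |c_n|^2 = π^2/3 + 100.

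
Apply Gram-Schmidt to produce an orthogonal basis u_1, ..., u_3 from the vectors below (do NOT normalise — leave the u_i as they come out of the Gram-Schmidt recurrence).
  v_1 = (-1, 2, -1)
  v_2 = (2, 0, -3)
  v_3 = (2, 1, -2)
Orthogonal basis:
  u_1 = (-1, 2, -1)
  u_2 = (13/6, -1/3, -17/6)
  u_3 = (54/77, 45/77, 36/77)

Apply the Gram-Schmidt recurrence
  u_1 = v_1
  u_i = v_i − Σ_{j<i} ((v_i · u_j) / (u_j · u_j)) · u_j.

Step by step this gives:
  u_1 = (-1, 2, -1)
  u_2 = (13/6, -1/3, -17/6)
  u_3 = (54/77, 45/77, 36/77)

Orthogonality check:
  u_2 · u_1 = 0 (should be 0)
  u_3 · u_1 = 0 (should be 0)
  u_3 · u_2 = 0 (should be 0)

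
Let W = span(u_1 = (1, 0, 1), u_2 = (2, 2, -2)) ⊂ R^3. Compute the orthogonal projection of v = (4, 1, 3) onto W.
proj_W(v) = (25/6, 2/3, 17/6)

Set up U = [u_1 | ... | u_2] ∈ R^(3×2). The projector onto W = col(U) is P = U (U^T U)^(-1) U^T.
Compute U^T U =
  [2, 0]
  [0, 12],
and U^T v = (7, 4).
Solve U^T U · c = U^T v for the coefficients: c = (7/2, 1/3). The projection is proj_W(v) = U c.
Check: (v - proj_W(v)) · u_1 = 0  (should be 0).
Check: (v - proj_W(v)) · u_2 = 0  (should be 0).
Result: proj_W(v) = (25/6, 2/3, 17/6).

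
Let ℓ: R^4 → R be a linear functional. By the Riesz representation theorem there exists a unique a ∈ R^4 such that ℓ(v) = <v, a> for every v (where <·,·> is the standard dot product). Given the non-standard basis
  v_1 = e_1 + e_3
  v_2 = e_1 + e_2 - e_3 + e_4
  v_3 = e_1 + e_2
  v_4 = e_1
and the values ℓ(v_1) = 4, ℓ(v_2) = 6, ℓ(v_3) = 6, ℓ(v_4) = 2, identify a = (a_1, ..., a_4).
a = (2, 4, 2, 2)

Write a = (a_1, ..., a_4) in the standard basis. For each basis vector v_i, ℓ(v_i) = <v_i, a> is a linear equation in the a_j's. Collect the n equations into a matrix system V a = ℓ, where row i of V is v_i (expressed in the standard basis). Since V is invertible (lower-triangular with 1s on the diagonal, up to permutation), solve by back-substitution:
  V =
[[1, 0, 1, 0],
 [1, 1, -1, 1],
 [1, 1, 0, 0],
 [1, 0, 0, 0]]
  V a = (4, 6, 6, 2)
Solving gives a = (2, 4, 2, 2).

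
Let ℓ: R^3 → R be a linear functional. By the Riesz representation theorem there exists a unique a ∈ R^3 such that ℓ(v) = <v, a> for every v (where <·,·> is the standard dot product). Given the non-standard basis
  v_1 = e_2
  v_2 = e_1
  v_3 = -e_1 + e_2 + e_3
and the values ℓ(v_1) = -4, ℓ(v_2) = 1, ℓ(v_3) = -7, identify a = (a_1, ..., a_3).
a = (1, -4, -2)

Write a = (a_1, ..., a_3) in the standard basis. For each basis vector v_i, ℓ(v_i) = <v_i, a> is a linear equation in the a_j's. Collect the n equations into a matrix system V a = ℓ, where row i of V is v_i (expressed in the standard basis). Since V is invertible (lower-triangular with 1s on the diagonal, up to permutation), solve by back-substitution:
  V =
[[0, 1, 0],
 [1, 0, 0],
 [-1, 1, 1]]
  V a = (-4, 1, -7)
Solving gives a = (1, -4, -2).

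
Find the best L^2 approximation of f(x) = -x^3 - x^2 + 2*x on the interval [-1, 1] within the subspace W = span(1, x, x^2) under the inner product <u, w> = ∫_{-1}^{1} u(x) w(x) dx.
g(x) = -x^2 + 7*x/5

The best approximation g ∈ W is the orthogonal projection of f onto W. Writing g = a_0 + a_1 x + a_2 x^2, the coefficients solve the normal equations G · a = b where
  G_{ij} = <φ_i, φ_j> and b_i = <f, φ_i>, with φ_0 = 1, φ_1 = x, φ_2 = x^2.
G =
  [2, 0, 2/3]
  [0, 2/3, 0]
  [2/3, 0, 2/5],
b = (-2/3, 14/15, -2/5).
Solving gives a_0 = 0, a_1 = 7/5, a_2 = -1, so
  g(x) = -x^2 + 7*x/5.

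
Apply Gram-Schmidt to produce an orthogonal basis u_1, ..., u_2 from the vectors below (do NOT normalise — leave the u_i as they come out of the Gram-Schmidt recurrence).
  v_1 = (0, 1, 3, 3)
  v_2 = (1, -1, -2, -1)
Orthogonal basis:
  u_1 = (0, 1, 3, 3)
  u_2 = (1, -9/19, -8/19, 11/19)

Apply the Gram-Schmidt recurrence
  u_1 = v_1
  u_i = v_i − Σ_{j<i} ((v_i · u_j) / (u_j · u_j)) · u_j.

Step by step this gives:
  u_1 = (0, 1, 3, 3)
  u_2 = (1, -9/19, -8/19, 11/19)

Orthogonality check:
  u_2 · u_1 = 0 (should be 0)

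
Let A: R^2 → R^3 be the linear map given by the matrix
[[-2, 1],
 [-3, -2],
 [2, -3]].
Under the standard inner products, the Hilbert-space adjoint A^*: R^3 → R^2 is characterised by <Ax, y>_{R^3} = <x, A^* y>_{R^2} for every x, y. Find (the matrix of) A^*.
A^* = A^T =
[[-2, -3, 2],
 [1, -2, -3]]

For real matrices with standard dot products, the defining identity <Ax, y> = <x, A^* y> gives (Ax)^T y = x^T (A^*) y, i.e. x^T A^T y = x^T (A^*) y. Since this holds for all x, y, we must have A^* = A^T. Therefore
A^* =
[[-2, -3, 2],
 [1, -2, -3]].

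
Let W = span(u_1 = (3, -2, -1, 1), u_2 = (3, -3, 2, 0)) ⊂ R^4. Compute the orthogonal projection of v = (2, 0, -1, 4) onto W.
proj_W(v) = (321/161, -131/161, -356/161, 190/161)

Set up U = [u_1 | ... | u_2] ∈ R^(4×2). The projector onto W = col(U) is P = U (U^T U)^(-1) U^T.
Compute U^T U =
  [15, 13]
  [13, 22],
and U^T v = (11, 4).
Solve U^T U · c = U^T v for the coefficients: c = (190/161, -83/161). The projection is proj_W(v) = U c.
Check: (v - proj_W(v)) · u_1 = 0  (should be 0).
Check: (v - proj_W(v)) · u_2 = 0  (should be 0).
Result: proj_W(v) = (321/161, -131/161, -356/161, 190/161).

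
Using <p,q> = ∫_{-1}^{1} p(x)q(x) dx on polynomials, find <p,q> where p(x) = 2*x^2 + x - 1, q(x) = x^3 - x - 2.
<p,q> = 16/15

Expand the product: p(x)·q(x) = 2*x^5 + x^4 - 3*x^3 - 5*x^2 - x + 2.
∫_{-1}^{1} of each monomial x^k gives [2/(k+1) if k even, 0 if k odd]. Integrating term-by-term (or equivalently evaluating the antiderivative F(x) = x^6/3 + x^5/5 - 3*x^4/4 - 5*x^3/3 - x^2/2 + 2*x at the endpoints):
  F(1) − F(−1) = -23/60 − (-29/20) = 16/15.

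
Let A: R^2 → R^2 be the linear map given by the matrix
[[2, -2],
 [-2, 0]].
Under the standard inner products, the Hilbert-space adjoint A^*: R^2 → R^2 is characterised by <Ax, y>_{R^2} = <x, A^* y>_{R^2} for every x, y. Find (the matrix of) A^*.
A^* = A^T =
[[2, -2],
 [-2, 0]]

For real matrices with standard dot products, the defining identity <Ax, y> = <x, A^* y> gives (Ax)^T y = x^T (A^*) y, i.e. x^T A^T y = x^T (A^*) y. Since this holds for all x, y, we must have A^* = A^T. Therefore
A^* =
[[2, -2],
 [-2, 0]].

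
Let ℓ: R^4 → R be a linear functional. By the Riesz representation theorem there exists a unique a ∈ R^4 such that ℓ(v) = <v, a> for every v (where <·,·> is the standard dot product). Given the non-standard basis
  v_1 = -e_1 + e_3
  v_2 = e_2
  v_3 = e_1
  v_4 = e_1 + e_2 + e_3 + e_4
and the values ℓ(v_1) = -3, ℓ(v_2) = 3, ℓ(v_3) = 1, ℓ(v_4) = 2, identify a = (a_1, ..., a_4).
a = (1, 3, -2, 0)

Write a = (a_1, ..., a_4) in the standard basis. For each basis vector v_i, ℓ(v_i) = <v_i, a> is a linear equation in the a_j's. Collect the n equations into a matrix system V a = ℓ, where row i of V is v_i (expressed in the standard basis). Since V is invertible (lower-triangular with 1s on the diagonal, up to permutation), solve by back-substitution:
  V =
[[-1, 0, 1, 0],
 [0, 1, 0, 0],
 [1, 0, 0, 0],
 [1, 1, 1, 1]]
  V a = (-3, 3, 1, 2)
Solving gives a = (1, 3, -2, 0).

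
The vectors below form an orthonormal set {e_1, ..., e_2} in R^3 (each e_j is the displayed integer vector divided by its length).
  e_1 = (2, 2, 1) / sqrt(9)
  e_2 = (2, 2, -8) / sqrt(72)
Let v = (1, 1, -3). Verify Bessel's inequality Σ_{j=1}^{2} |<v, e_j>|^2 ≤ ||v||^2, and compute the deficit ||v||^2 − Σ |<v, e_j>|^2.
Σ |<v, e_j>|^2 = 11; ||v||^2 = 11; deficit = 0

Write each e_j = u_j / sqrt(<u_j, u_j>) where u_j is the displayed integer vector. Then <v, e_j> = <v, u_j> / sqrt(<u_j, u_j>), so |<v, e_j>|^2 = <v, u_j>^2 / <u_j, u_j>.
Coefficients: <v, e_1> = 1/sqrt(9), <v, e_2> = 28/sqrt(72).
Square and sum: Σ |<v, e_j>|^2 = 11.
Compute ||v||^2 = v·v = 11.
Deficit = 11 − 11 = 0 ≥ 0, confirming Bessel's inequality. (The deficit equals ||v − Σ <v,e_j> e_j||^2, the squared distance from v to span{e_j}.)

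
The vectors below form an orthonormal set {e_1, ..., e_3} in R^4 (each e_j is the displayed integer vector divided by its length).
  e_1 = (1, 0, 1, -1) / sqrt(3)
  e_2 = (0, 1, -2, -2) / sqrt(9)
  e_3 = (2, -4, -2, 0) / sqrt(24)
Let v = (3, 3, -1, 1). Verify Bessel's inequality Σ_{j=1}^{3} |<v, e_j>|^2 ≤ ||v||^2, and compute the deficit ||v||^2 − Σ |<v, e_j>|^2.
Σ |<v, e_j>|^2 = 2; ||v||^2 = 20; deficit = 18

Write each e_j = u_j / sqrt(<u_j, u_j>) where u_j is the displayed integer vector. Then <v, e_j> = <v, u_j> / sqrt(<u_j, u_j>), so |<v, e_j>|^2 = <v, u_j>^2 / <u_j, u_j>.
Coefficients: <v, e_1> = 1/sqrt(3), <v, e_2> = 3/sqrt(9), <v, e_3> = -4/sqrt(24).
Square and sum: Σ |<v, e_j>|^2 = 2.
Compute ||v||^2 = v·v = 20.
Deficit = 20 − 2 = 18 ≥ 0, confirming Bessel's inequality. (The deficit equals ||v − Σ <v,e_j> e_j||^2, the squared distance from v to span{e_j}.)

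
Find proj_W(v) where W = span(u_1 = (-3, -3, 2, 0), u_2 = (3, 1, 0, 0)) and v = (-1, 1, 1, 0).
proj_W(v) = (-12/19, -2/19, -2/19, 0)

Set up U = [u_1 | ... | u_2] ∈ R^(4×2). The projector onto W = col(U) is P = U (U^T U)^(-1) U^T.
Compute U^T U =
  [22, -12]
  [-12, 10],
and U^T v = (2, -2).
Solve U^T U · c = U^T v for the coefficients: c = (-1/19, -5/19). The projection is proj_W(v) = U c.
Check: (v - proj_W(v)) · u_1 = 0  (should be 0).
Check: (v - proj_W(v)) · u_2 = 0  (should be 0).
Result: proj_W(v) = (-12/19, -2/19, -2/19, 0).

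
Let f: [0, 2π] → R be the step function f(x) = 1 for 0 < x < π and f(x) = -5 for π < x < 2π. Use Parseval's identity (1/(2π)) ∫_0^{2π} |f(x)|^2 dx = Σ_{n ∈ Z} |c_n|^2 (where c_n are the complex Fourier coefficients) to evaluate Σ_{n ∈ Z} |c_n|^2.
Σ |c_n|^2 = 13

Parseval equates the L^2 energy of f (normalised by 1/(2π)) with the ℓ^2 sum of its Fourier coefficients: (1/(2π)) ∫_0^{2π} |f|^2 = Σ |c_n|^2.
Compute the left side: (1/(2π)) [∫_0^π 1^2 dx + ∫_π^{2π} (-5)^2 dx] = (1/(2π)) · (1π + 25π) = (1 + 25)/2 = 13.
So Σ_{n ∈ Z} |c_n|^2 = 13.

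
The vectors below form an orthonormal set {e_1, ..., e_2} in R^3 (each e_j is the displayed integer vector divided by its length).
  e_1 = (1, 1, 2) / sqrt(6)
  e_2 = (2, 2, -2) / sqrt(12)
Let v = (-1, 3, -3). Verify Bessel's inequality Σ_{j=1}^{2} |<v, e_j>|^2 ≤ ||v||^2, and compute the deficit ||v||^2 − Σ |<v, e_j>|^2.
Σ |<v, e_j>|^2 = 11; ||v||^2 = 19; deficit = 8

Write each e_j = u_j / sqrt(<u_j, u_j>) where u_j is the displayed integer vector. Then <v, e_j> = <v, u_j> / sqrt(<u_j, u_j>), so |<v, e_j>|^2 = <v, u_j>^2 / <u_j, u_j>.
Coefficients: <v, e_1> = -4/sqrt(6), <v, e_2> = 10/sqrt(12).
Square and sum: Σ |<v, e_j>|^2 = 11.
Compute ||v||^2 = v·v = 19.
Deficit = 19 − 11 = 8 ≥ 0, confirming Bessel's inequality. (The deficit equals ||v − Σ <v,e_j> e_j||^2, the squared distance from v to span{e_j}.)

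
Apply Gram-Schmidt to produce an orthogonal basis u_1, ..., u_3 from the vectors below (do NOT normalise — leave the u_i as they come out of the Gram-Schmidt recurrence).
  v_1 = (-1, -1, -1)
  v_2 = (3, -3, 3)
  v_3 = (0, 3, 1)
Orthogonal basis:
  u_1 = (-1, -1, -1)
  u_2 = (2, -4, 2)
  u_3 = (-1/2, 0, 1/2)

Apply the Gram-Schmidt recurrence
  u_1 = v_1
  u_i = v_i − Σ_{j<i} ((v_i · u_j) / (u_j · u_j)) · u_j.

Step by step this gives:
  u_1 = (-1, -1, -1)
  u_2 = (2, -4, 2)
  u_3 = (-1/2, 0, 1/2)

Orthogonality check:
  u_2 · u_1 = 0 (should be 0)
  u_3 · u_1 = 0 (should be 0)
  u_3 · u_2 = 0 (should be 0)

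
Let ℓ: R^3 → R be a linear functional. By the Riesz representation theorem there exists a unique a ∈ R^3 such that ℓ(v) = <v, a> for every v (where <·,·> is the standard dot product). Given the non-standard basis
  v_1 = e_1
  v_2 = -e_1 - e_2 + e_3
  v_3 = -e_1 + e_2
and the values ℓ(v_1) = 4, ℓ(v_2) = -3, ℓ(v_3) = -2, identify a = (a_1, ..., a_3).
a = (4, 2, 3)

Write a = (a_1, ..., a_3) in the standard basis. For each basis vector v_i, ℓ(v_i) = <v_i, a> is a linear equation in the a_j's. Collect the n equations into a matrix system V a = ℓ, where row i of V is v_i (expressed in the standard basis). Since V is invertible (lower-triangular with 1s on the diagonal, up to permutation), solve by back-substitution:
  V =
[[1, 0, 0],
 [-1, -1, 1],
 [-1, 1, 0]]
  V a = (4, -3, -2)
Solving gives a = (4, 2, 3).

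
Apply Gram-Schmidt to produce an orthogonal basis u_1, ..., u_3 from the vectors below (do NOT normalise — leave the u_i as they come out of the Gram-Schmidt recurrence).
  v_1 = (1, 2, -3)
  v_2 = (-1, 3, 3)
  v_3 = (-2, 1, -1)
Orthogonal basis:
  u_1 = (1, 2, -3)
  u_2 = (-5/7, 25/7, 15/7)
  u_3 = (-21/10, 0, -7/10)

Apply the Gram-Schmidt recurrence
  u_1 = v_1
  u_i = v_i − Σ_{j<i} ((v_i · u_j) / (u_j · u_j)) · u_j.

Step by step this gives:
  u_1 = (1, 2, -3)
  u_2 = (-5/7, 25/7, 15/7)
  u_3 = (-21/10, 0, -7/10)

Orthogonality check:
  u_2 · u_1 = 0 (should be 0)
  u_3 · u_1 = 0 (should be 0)
  u_3 · u_2 = 0 (should be 0)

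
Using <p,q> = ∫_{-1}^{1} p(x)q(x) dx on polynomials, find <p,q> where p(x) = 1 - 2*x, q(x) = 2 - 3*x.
<p,q> = 8

Expand the product: p(x)·q(x) = 6*x^2 - 7*x + 2.
∫_{-1}^{1} of each monomial x^k gives [2/(k+1) if k even, 0 if k odd]. Integrating term-by-term (or equivalently evaluating the antiderivative F(x) = 2*x^3 - 7*x^2/2 + 2*x at the endpoints):
  F(1) − F(−1) = 1/2 − (-15/2) = 8.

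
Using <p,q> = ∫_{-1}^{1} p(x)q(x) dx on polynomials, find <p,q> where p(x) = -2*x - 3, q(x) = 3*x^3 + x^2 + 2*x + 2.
<p,q> = -286/15

Expand the product: p(x)·q(x) = -6*x^4 - 11*x^3 - 7*x^2 - 10*x - 6.
∫_{-1}^{1} of each monomial x^k gives [2/(k+1) if k even, 0 if k odd]. Integrating term-by-term (or equivalently evaluating the antiderivative F(x) = -6*x^5/5 - 11*x^4/4 - 7*x^3/3 - 5*x^2 - 6*x at the endpoints):
  F(1) − F(−1) = -1037/60 − (107/60) = -286/15.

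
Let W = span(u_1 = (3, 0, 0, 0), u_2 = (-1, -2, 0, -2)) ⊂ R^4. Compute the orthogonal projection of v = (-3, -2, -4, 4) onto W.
proj_W(v) = (-3, 1, 0, 1)

Set up U = [u_1 | ... | u_2] ∈ R^(4×2). The projector onto W = col(U) is P = U (U^T U)^(-1) U^T.
Compute U^T U =
  [9, -3]
  [-3, 9],
and U^T v = (-9, -1).
Solve U^T U · c = U^T v for the coefficients: c = (-7/6, -1/2). The projection is proj_W(v) = U c.
Check: (v - proj_W(v)) · u_1 = 0  (should be 0).
Check: (v - proj_W(v)) · u_2 = 0  (should be 0).
Result: proj_W(v) = (-3, 1, 0, 1).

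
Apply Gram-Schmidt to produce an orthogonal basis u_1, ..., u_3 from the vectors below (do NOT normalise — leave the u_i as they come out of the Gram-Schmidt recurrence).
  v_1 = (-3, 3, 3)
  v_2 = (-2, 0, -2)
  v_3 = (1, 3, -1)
Orthogonal basis:
  u_1 = (-3, 3, 3)
  u_2 = (-2, 0, -2)
  u_3 = (4/3, 8/3, -4/3)

Apply the Gram-Schmidt recurrence
  u_1 = v_1
  u_i = v_i − Σ_{j<i} ((v_i · u_j) / (u_j · u_j)) · u_j.

Step by step this gives:
  u_1 = (-3, 3, 3)
  u_2 = (-2, 0, -2)
  u_3 = (4/3, 8/3, -4/3)

Orthogonality check:
  u_2 · u_1 = 0 (should be 0)
  u_3 · u_1 = 0 (should be 0)
  u_3 · u_2 = 0 (should be 0)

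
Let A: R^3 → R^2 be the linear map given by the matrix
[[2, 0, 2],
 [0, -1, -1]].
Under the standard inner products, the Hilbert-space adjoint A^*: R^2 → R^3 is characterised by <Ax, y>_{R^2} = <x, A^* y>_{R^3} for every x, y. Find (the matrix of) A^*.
A^* = A^T =
[[2, 0],
 [0, -1],
 [2, -1]]

For real matrices with standard dot products, the defining identity <Ax, y> = <x, A^* y> gives (Ax)^T y = x^T (A^*) y, i.e. x^T A^T y = x^T (A^*) y. Since this holds for all x, y, we must have A^* = A^T. Therefore
A^* =
[[2, 0],
 [0, -1],
 [2, -1]].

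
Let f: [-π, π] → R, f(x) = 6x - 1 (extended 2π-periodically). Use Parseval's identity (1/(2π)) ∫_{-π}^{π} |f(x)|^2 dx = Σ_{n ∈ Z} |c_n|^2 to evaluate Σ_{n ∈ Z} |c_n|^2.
Σ |c_n|^2 = 12π^2 + 1

Expand and integrate term by term over [-π, π]:
  ∫ (6x)^2 dx = 36·(2π^3/3); ∫ 2·6·(-1)·x dx = 0 (odd integrand); ∫ (-1)^2 dx = 1·2π.
So (1/(2π)) ∫_{-π}^{π} (6x - 1)^2 dx = 36π^2/3 + 1 = 12π^2 + 1.
Parseval ⇒ Σ |c_n|^2 = 12π^2 + 1.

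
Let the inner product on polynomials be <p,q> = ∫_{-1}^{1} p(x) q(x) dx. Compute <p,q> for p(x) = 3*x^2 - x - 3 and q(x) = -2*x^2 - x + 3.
<p,q> = -146/15

Expand the product: p(x)·q(x) = -6*x^4 - x^3 + 16*x^2 - 9.
∫_{-1}^{1} of each monomial x^k gives [2/(k+1) if k even, 0 if k odd]. Integrating term-by-term (or equivalently evaluating the antiderivative F(x) = -6*x^5/5 - x^4/4 + 16*x^3/3 - 9*x at the endpoints):
  F(1) − F(−1) = -307/60 − (277/60) = -146/15.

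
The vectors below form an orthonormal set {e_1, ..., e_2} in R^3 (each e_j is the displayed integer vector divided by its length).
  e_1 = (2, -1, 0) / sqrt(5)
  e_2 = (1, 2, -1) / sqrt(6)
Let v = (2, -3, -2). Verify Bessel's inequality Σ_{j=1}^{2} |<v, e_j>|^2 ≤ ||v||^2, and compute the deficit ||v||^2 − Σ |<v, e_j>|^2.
Σ |<v, e_j>|^2 = 157/15; ||v||^2 = 17; deficit = 98/15

Write each e_j = u_j / sqrt(<u_j, u_j>) where u_j is the displayed integer vector. Then <v, e_j> = <v, u_j> / sqrt(<u_j, u_j>), so |<v, e_j>|^2 = <v, u_j>^2 / <u_j, u_j>.
Coefficients: <v, e_1> = 7/sqrt(5), <v, e_2> = -2/sqrt(6).
Square and sum: Σ |<v, e_j>|^2 = 157/15.
Compute ||v||^2 = v·v = 17.
Deficit = 17 − 157/15 = 98/15 ≥ 0, confirming Bessel's inequality. (The deficit equals ||v − Σ <v,e_j> e_j||^2, the squared distance from v to span{e_j}.)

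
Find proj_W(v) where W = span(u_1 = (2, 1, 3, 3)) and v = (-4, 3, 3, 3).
proj_W(v) = (26/23, 13/23, 39/23, 39/23)

Set up U = [u_1 | ... | u_1] ∈ R^(4×1). The projector onto W = col(U) is P = U (U^T U)^(-1) U^T.
Compute U^T U =
  [23],
and U^T v = (13).
Solve U^T U · c = U^T v for the coefficients: c = (13/23). The projection is proj_W(v) = U c.
Check: (v - proj_W(v)) · u_1 = 0  (should be 0).
Result: proj_W(v) = (26/23, 13/23, 39/23, 39/23).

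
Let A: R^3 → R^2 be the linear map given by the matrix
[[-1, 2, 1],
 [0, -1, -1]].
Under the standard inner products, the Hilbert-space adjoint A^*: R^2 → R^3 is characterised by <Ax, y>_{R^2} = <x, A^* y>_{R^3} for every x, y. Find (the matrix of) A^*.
A^* = A^T =
[[-1, 0],
 [2, -1],
 [1, -1]]

For real matrices with standard dot products, the defining identity <Ax, y> = <x, A^* y> gives (Ax)^T y = x^T (A^*) y, i.e. x^T A^T y = x^T (A^*) y. Since this holds for all x, y, we must have A^* = A^T. Therefore
A^* =
[[-1, 0],
 [2, -1],
 [1, -1]].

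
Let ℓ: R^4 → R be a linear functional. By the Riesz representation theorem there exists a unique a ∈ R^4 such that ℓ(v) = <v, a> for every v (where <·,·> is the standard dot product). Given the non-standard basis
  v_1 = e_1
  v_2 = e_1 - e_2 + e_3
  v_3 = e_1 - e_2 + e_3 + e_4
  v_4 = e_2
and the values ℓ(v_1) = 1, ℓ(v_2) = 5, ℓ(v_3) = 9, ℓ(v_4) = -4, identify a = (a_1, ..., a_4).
a = (1, -4, 0, 4)

Write a = (a_1, ..., a_4) in the standard basis. For each basis vector v_i, ℓ(v_i) = <v_i, a> is a linear equation in the a_j's. Collect the n equations into a matrix system V a = ℓ, where row i of V is v_i (expressed in the standard basis). Since V is invertible (lower-triangular with 1s on the diagonal, up to permutation), solve by back-substitution:
  V =
[[1, 0, 0, 0],
 [1, -1, 1, 0],
 [1, -1, 1, 1],
 [0, 1, 0, 0]]
  V a = (1, 5, 9, -4)
Solving gives a = (1, -4, 0, 4).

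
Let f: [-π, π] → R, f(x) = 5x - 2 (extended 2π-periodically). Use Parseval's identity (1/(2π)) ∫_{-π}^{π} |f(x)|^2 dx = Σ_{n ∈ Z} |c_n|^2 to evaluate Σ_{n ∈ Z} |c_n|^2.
Σ |c_n|^2 = 25π^2/3 + 4

Expand and integrate term by term over [-π, π]:
  ∫ (5x)^2 dx = 25·(2π^3/3); ∫ 2·5·(-2)·x dx = 0 (odd integrand); ∫ (-2)^2 dx = 4·2π.
So (1/(2π)) ∫_{-π}^{π} (5x - 2)^2 dx = 25π^2/3 + 4 = 25π^2/3 + 4.
Parseval ⇒ Σ |c_n|^2 = 25π^2/3 + 4.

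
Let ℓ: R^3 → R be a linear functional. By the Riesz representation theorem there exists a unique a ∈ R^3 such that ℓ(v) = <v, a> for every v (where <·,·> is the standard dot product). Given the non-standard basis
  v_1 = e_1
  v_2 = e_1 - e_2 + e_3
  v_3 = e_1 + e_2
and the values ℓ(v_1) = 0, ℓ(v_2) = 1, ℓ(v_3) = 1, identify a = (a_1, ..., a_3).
a = (0, 1, 2)

Write a = (a_1, ..., a_3) in the standard basis. For each basis vector v_i, ℓ(v_i) = <v_i, a> is a linear equation in the a_j's. Collect the n equations into a matrix system V a = ℓ, where row i of V is v_i (expressed in the standard basis). Since V is invertible (lower-triangular with 1s on the diagonal, up to permutation), solve by back-substitution:
  V =
[[1, 0, 0],
 [1, -1, 1],
 [1, 1, 0]]
  V a = (0, 1, 1)
Solving gives a = (0, 1, 2).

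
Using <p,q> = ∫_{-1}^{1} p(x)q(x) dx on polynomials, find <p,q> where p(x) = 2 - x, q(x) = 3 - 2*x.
<p,q> = 40/3

Expand the product: p(x)·q(x) = 2*x^2 - 7*x + 6.
∫_{-1}^{1} of each monomial x^k gives [2/(k+1) if k even, 0 if k odd]. Integrating term-by-term (or equivalently evaluating the antiderivative F(x) = 2*x^3/3 - 7*x^2/2 + 6*x at the endpoints):
  F(1) − F(−1) = 19/6 − (-61/6) = 40/3.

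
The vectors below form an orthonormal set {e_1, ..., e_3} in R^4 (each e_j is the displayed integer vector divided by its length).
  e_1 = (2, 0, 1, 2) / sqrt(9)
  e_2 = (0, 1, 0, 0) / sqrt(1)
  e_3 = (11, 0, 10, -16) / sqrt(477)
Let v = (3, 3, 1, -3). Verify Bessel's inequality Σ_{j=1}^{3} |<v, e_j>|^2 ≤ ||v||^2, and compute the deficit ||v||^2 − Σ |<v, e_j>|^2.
Σ |<v, e_j>|^2 = 1403/53; ||v||^2 = 28; deficit = 81/53

Write each e_j = u_j / sqrt(<u_j, u_j>) where u_j is the displayed integer vector. Then <v, e_j> = <v, u_j> / sqrt(<u_j, u_j>), so |<v, e_j>|^2 = <v, u_j>^2 / <u_j, u_j>.
Coefficients: <v, e_1> = 1/sqrt(9), <v, e_2> = 3/sqrt(1), <v, e_3> = 91/sqrt(477).
Square and sum: Σ |<v, e_j>|^2 = 1403/53.
Compute ||v||^2 = v·v = 28.
Deficit = 28 − 1403/53 = 81/53 ≥ 0, confirming Bessel's inequality. (The deficit equals ||v − Σ <v,e_j> e_j||^2, the squared distance from v to span{e_j}.)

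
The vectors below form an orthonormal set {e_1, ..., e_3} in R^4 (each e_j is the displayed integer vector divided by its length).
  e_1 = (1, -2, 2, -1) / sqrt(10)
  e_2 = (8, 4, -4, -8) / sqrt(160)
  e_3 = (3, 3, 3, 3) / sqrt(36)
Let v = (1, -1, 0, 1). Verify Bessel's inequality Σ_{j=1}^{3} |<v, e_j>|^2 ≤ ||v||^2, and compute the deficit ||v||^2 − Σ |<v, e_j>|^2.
Σ |<v, e_j>|^2 = 3/4; ||v||^2 = 3; deficit = 9/4

Write each e_j = u_j / sqrt(<u_j, u_j>) where u_j is the displayed integer vector. Then <v, e_j> = <v, u_j> / sqrt(<u_j, u_j>), so |<v, e_j>|^2 = <v, u_j>^2 / <u_j, u_j>.
Coefficients: <v, e_1> = 2/sqrt(10), <v, e_2> = -4/sqrt(160), <v, e_3> = 3/sqrt(36).
Square and sum: Σ |<v, e_j>|^2 = 3/4.
Compute ||v||^2 = v·v = 3.
Deficit = 3 − 3/4 = 9/4 ≥ 0, confirming Bessel's inequality. (The deficit equals ||v − Σ <v,e_j> e_j||^2, the squared distance from v to span{e_j}.)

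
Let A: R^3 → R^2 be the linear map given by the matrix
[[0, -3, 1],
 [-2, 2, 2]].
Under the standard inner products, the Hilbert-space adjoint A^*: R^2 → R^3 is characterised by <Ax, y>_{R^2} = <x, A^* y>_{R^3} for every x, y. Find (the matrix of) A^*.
A^* = A^T =
[[0, -2],
 [-3, 2],
 [1, 2]]

For real matrices with standard dot products, the defining identity <Ax, y> = <x, A^* y> gives (Ax)^T y = x^T (A^*) y, i.e. x^T A^T y = x^T (A^*) y. Since this holds for all x, y, we must have A^* = A^T. Therefore
A^* =
[[0, -2],
 [-3, 2],
 [1, 2]].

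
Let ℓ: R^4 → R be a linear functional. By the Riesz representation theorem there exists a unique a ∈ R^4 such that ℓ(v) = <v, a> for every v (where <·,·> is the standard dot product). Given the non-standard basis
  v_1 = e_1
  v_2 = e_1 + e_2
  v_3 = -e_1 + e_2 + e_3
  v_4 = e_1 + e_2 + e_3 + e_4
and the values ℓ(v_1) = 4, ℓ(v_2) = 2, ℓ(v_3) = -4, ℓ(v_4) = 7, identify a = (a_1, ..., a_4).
a = (4, -2, 2, 3)

Write a = (a_1, ..., a_4) in the standard basis. For each basis vector v_i, ℓ(v_i) = <v_i, a> is a linear equation in the a_j's. Collect the n equations into a matrix system V a = ℓ, where row i of V is v_i (expressed in the standard basis). Since V is invertible (lower-triangular with 1s on the diagonal, up to permutation), solve by back-substitution:
  V =
[[1, 0, 0, 0],
 [1, 1, 0, 0],
 [-1, 1, 1, 0],
 [1, 1, 1, 1]]
  V a = (4, 2, -4, 7)
Solving gives a = (4, -2, 2, 3).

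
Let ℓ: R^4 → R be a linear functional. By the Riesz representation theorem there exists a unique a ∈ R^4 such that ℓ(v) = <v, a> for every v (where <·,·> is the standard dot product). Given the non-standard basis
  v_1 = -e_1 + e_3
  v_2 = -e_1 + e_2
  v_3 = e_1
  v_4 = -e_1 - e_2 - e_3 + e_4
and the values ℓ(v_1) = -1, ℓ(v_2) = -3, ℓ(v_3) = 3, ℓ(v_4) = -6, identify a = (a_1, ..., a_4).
a = (3, 0, 2, -1)

Write a = (a_1, ..., a_4) in the standard basis. For each basis vector v_i, ℓ(v_i) = <v_i, a> is a linear equation in the a_j's. Collect the n equations into a matrix system V a = ℓ, where row i of V is v_i (expressed in the standard basis). Since V is invertible (lower-triangular with 1s on the diagonal, up to permutation), solve by back-substitution:
  V =
[[-1, 0, 1, 0],
 [-1, 1, 0, 0],
 [1, 0, 0, 0],
 [-1, -1, -1, 1]]
  V a = (-1, -3, 3, -6)
Solving gives a = (3, 0, 2, -1).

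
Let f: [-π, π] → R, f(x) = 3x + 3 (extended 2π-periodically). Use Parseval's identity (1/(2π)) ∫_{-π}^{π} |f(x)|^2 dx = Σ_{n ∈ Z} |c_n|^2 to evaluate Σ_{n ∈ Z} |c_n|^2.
Σ |c_n|^2 = 3π^2 + 9

Expand and integrate term by term over [-π, π]:
  ∫ (3x)^2 dx = 9·(2π^3/3); ∫ 2·3·(3)·x dx = 0 (odd integrand); ∫ 3^2 dx = 9·2π.
So (1/(2π)) ∫_{-π}^{π} (3x + 3)^2 dx = 9π^2/3 + 9 = 3π^2 + 9.
Parseval ⇒ Σ |c_n|^2 = 3π^2 + 9.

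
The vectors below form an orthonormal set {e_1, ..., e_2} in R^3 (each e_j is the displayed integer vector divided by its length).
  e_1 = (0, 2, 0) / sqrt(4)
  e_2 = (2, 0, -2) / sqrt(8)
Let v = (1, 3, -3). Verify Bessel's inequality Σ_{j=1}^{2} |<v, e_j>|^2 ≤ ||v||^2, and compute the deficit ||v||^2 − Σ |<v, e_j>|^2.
Σ |<v, e_j>|^2 = 17; ||v||^2 = 19; deficit = 2

Write each e_j = u_j / sqrt(<u_j, u_j>) where u_j is the displayed integer vector. Then <v, e_j> = <v, u_j> / sqrt(<u_j, u_j>), so |<v, e_j>|^2 = <v, u_j>^2 / <u_j, u_j>.
Coefficients: <v, e_1> = 6/sqrt(4), <v, e_2> = 8/sqrt(8).
Square and sum: Σ |<v, e_j>|^2 = 17.
Compute ||v||^2 = v·v = 19.
Deficit = 19 − 17 = 2 ≥ 0, confirming Bessel's inequality. (The deficit equals ||v − Σ <v,e_j> e_j||^2, the squared distance from v to span{e_j}.)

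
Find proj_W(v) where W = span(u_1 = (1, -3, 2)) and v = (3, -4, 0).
proj_W(v) = (15/14, -45/14, 15/7)

Set up U = [u_1 | ... | u_1] ∈ R^(3×1). The projector onto W = col(U) is P = U (U^T U)^(-1) U^T.
Compute U^T U =
  [14],
and U^T v = (15).
Solve U^T U · c = U^T v for the coefficients: c = (15/14). The projection is proj_W(v) = U c.
Check: (v - proj_W(v)) · u_1 = 0  (should be 0).
Result: proj_W(v) = (15/14, -45/14, 15/7).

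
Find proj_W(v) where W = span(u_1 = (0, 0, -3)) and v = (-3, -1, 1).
proj_W(v) = (0, 0, 1)

Set up U = [u_1 | ... | u_1] ∈ R^(3×1). The projector onto W = col(U) is P = U (U^T U)^(-1) U^T.
Compute U^T U =
  [9],
and U^T v = (-3).
Solve U^T U · c = U^T v for the coefficients: c = (-1/3). The projection is proj_W(v) = U c.
Check: (v - proj_W(v)) · u_1 = 0  (should be 0).
Result: proj_W(v) = (0, 0, 1).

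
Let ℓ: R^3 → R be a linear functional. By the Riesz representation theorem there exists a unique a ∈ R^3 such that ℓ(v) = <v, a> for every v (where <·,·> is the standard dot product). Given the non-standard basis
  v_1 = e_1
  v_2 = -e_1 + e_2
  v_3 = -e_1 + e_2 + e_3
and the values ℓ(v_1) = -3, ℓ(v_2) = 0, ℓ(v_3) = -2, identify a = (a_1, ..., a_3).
a = (-3, -3, -2)

Write a = (a_1, ..., a_3) in the standard basis. For each basis vector v_i, ℓ(v_i) = <v_i, a> is a linear equation in the a_j's. Collect the n equations into a matrix system V a = ℓ, where row i of V is v_i (expressed in the standard basis). Since V is invertible (lower-triangular with 1s on the diagonal, up to permutation), solve by back-substitution:
  V =
[[1, 0, 0],
 [-1, 1, 0],
 [-1, 1, 1]]
  V a = (-3, 0, -2)
Solving gives a = (-3, -3, -2).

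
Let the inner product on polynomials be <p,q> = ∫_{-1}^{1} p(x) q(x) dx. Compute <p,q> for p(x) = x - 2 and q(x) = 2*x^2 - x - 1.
<p,q> = 2/3

Expand the product: p(x)·q(x) = 2*x^3 - 5*x^2 + x + 2.
∫_{-1}^{1} of each monomial x^k gives [2/(k+1) if k even, 0 if k odd]. Integrating term-by-term (or equivalently evaluating the antiderivative F(x) = x^4/2 - 5*x^3/3 + x^2/2 + 2*x at the endpoints):
  F(1) − F(−1) = 4/3 − (2/3) = 2/3.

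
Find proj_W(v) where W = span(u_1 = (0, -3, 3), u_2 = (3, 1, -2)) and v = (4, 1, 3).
proj_W(v) = (60/19, -29/19, 9/19)

Set up U = [u_1 | ... | u_2] ∈ R^(3×2). The projector onto W = col(U) is P = U (U^T U)^(-1) U^T.
Compute U^T U =
  [18, -9]
  [-9, 14],
and U^T v = (6, 7).
Solve U^T U · c = U^T v for the coefficients: c = (49/57, 20/19). The projection is proj_W(v) = U c.
Check: (v - proj_W(v)) · u_1 = 0  (should be 0).
Check: (v - proj_W(v)) · u_2 = 0  (should be 0).
Result: proj_W(v) = (60/19, -29/19, 9/19).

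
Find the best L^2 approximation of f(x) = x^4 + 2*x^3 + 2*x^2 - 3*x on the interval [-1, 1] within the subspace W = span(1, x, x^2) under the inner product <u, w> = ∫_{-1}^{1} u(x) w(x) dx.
g(x) = 20*x^2/7 - 9*x/5 - 3/35

The best approximation g ∈ W is the orthogonal projection of f onto W. Writing g = a_0 + a_1 x + a_2 x^2, the coefficients solve the normal equations G · a = b where
  G_{ij} = <φ_i, φ_j> and b_i = <f, φ_i>, with φ_0 = 1, φ_1 = x, φ_2 = x^2.
G =
  [2, 0, 2/3]
  [0, 2/3, 0]
  [2/3, 0, 2/5],
b = (26/15, -6/5, 38/35).
Solving gives a_0 = -3/35, a_1 = -9/5, a_2 = 20/7, so
  g(x) = 20*x^2/7 - 9*x/5 - 3/35.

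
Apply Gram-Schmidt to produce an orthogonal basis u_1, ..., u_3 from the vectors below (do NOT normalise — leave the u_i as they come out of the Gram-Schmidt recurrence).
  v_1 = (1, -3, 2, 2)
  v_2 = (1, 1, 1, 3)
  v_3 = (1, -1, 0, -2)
Orthogonal basis:
  u_1 = (1, -3, 2, 2)
  u_2 = (2/3, 2, 1/3, 7/3)
  u_3 = (7/5, 1/5, 1/5, -3/5)

Apply the Gram-Schmidt recurrence
  u_1 = v_1
  u_i = v_i − Σ_{j<i} ((v_i · u_j) / (u_j · u_j)) · u_j.

Step by step this gives:
  u_1 = (1, -3, 2, 2)
  u_2 = (2/3, 2, 1/3, 7/3)
  u_3 = (7/5, 1/5, 1/5, -3/5)

Orthogonality check:
  u_2 · u_1 = 0 (should be 0)
  u_3 · u_1 = 0 (should be 0)
  u_3 · u_2 = 0 (should be 0)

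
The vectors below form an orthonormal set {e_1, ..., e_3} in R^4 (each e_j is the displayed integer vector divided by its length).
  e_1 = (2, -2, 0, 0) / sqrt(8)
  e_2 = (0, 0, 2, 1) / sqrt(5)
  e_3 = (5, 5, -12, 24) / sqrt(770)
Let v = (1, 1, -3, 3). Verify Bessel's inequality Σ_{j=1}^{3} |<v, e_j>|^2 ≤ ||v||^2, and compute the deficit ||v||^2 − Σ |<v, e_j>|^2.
Σ |<v, e_j>|^2 = 1531/77; ||v||^2 = 20; deficit = 9/77

Write each e_j = u_j / sqrt(<u_j, u_j>) where u_j is the displayed integer vector. Then <v, e_j> = <v, u_j> / sqrt(<u_j, u_j>), so |<v, e_j>|^2 = <v, u_j>^2 / <u_j, u_j>.
Coefficients: <v, e_1> = 0/sqrt(8), <v, e_2> = -3/sqrt(5), <v, e_3> = 118/sqrt(770).
Square and sum: Σ |<v, e_j>|^2 = 1531/77.
Compute ||v||^2 = v·v = 20.
Deficit = 20 − 1531/77 = 9/77 ≥ 0, confirming Bessel's inequality. (The deficit equals ||v − Σ <v,e_j> e_j||^2, the squared distance from v to span{e_j}.)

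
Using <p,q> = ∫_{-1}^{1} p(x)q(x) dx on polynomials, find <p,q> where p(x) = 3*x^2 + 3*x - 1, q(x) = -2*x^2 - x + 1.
<p,q> = -46/15

Expand the product: p(x)·q(x) = -6*x^4 - 9*x^3 + 2*x^2 + 4*x - 1.
∫_{-1}^{1} of each monomial x^k gives [2/(k+1) if k even, 0 if k odd]. Integrating term-by-term (or equivalently evaluating the antiderivative F(x) = -6*x^5/5 - 9*x^4/4 + 2*x^3/3 + 2*x^2 - x at the endpoints):
  F(1) − F(−1) = -107/60 − (77/60) = -46/15.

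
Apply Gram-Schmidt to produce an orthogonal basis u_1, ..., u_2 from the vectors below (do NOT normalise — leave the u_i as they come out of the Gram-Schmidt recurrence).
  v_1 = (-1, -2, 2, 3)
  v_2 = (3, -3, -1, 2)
Orthogonal basis:
  u_1 = (-1, -2, 2, 3)
  u_2 = (61/18, -20/9, -16/9, 5/6)

Apply the Gram-Schmidt recurrence
  u_1 = v_1
  u_i = v_i − Σ_{j<i} ((v_i · u_j) / (u_j · u_j)) · u_j.

Step by step this gives:
  u_1 = (-1, -2, 2, 3)
  u_2 = (61/18, -20/9, -16/9, 5/6)

Orthogonality check:
  u_2 · u_1 = 0 (should be 0)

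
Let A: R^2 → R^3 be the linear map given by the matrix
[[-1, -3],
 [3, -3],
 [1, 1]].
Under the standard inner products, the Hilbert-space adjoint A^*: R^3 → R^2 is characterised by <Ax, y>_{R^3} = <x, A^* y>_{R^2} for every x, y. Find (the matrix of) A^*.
A^* = A^T =
[[-1, 3, 1],
 [-3, -3, 1]]

For real matrices with standard dot products, the defining identity <Ax, y> = <x, A^* y> gives (Ax)^T y = x^T (A^*) y, i.e. x^T A^T y = x^T (A^*) y. Since this holds for all x, y, we must have A^* = A^T. Therefore
A^* =
[[-1, 3, 1],
 [-3, -3, 1]].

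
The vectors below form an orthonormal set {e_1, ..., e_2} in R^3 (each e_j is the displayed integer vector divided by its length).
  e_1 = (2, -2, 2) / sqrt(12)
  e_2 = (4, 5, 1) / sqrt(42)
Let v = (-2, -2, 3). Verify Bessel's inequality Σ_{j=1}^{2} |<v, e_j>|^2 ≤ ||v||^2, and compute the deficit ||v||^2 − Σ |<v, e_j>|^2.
Σ |<v, e_j>|^2 = 117/14; ||v||^2 = 17; deficit = 121/14

Write each e_j = u_j / sqrt(<u_j, u_j>) where u_j is the displayed integer vector. Then <v, e_j> = <v, u_j> / sqrt(<u_j, u_j>), so |<v, e_j>|^2 = <v, u_j>^2 / <u_j, u_j>.
Coefficients: <v, e_1> = 6/sqrt(12), <v, e_2> = -15/sqrt(42).
Square and sum: Σ |<v, e_j>|^2 = 117/14.
Compute ||v||^2 = v·v = 17.
Deficit = 17 − 117/14 = 121/14 ≥ 0, confirming Bessel's inequality. (The deficit equals ||v − Σ <v,e_j> e_j||^2, the squared distance from v to span{e_j}.)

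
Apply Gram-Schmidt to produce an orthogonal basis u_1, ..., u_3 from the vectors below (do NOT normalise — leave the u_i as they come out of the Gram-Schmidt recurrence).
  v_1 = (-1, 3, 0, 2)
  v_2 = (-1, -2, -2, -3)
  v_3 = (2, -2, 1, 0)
Orthogonal basis:
  u_1 = (-1, 3, 0, 2)
  u_2 = (-25/14, 5/14, -2, -10/7)
  u_3 = (30/131, -6/131, -45/131, 24/131)

Apply the Gram-Schmidt recurrence
  u_1 = v_1
  u_i = v_i − Σ_{j<i} ((v_i · u_j) / (u_j · u_j)) · u_j.

Step by step this gives:
  u_1 = (-1, 3, 0, 2)
  u_2 = (-25/14, 5/14, -2, -10/7)
  u_3 = (30/131, -6/131, -45/131, 24/131)

Orthogonality check:
  u_2 · u_1 = 0 (should be 0)
  u_3 · u_1 = 0 (should be 0)
  u_3 · u_2 = 0 (should be 0)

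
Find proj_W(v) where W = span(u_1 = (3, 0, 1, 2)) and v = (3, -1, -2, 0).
proj_W(v) = (3/2, 0, 1/2, 1)

Set up U = [u_1 | ... | u_1] ∈ R^(4×1). The projector onto W = col(U) is P = U (U^T U)^(-1) U^T.
Compute U^T U =
  [14],
and U^T v = (7).
Solve U^T U · c = U^T v for the coefficients: c = (1/2). The projection is proj_W(v) = U c.
Check: (v - proj_W(v)) · u_1 = 0  (should be 0).
Result: proj_W(v) = (3/2, 0, 1/2, 1).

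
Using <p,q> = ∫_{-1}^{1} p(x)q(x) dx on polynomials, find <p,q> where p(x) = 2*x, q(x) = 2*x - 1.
<p,q> = 8/3

Expand the product: p(x)·q(x) = 4*x^2 - 2*x.
∫_{-1}^{1} of each monomial x^k gives [2/(k+1) if k even, 0 if k odd]. Integrating term-by-term (or equivalently evaluating the antiderivative F(x) = 4*x^3/3 - x^2 at the endpoints):
  F(1) − F(−1) = 1/3 − (-7/3) = 8/3.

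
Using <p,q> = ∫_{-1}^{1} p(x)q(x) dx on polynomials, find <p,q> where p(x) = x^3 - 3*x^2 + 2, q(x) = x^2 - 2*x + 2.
<p,q> = 10/3

Expand the product: p(x)·q(x) = x^5 - 5*x^4 + 8*x^3 - 4*x^2 - 4*x + 4.
∫_{-1}^{1} of each monomial x^k gives [2/(k+1) if k even, 0 if k odd]. Integrating term-by-term (or equivalently evaluating the antiderivative F(x) = x^6/6 - x^5 + 2*x^4 - 4*x^3/3 - 2*x^2 + 4*x at the endpoints):
  F(1) − F(−1) = 11/6 − (-3/2) = 10/3.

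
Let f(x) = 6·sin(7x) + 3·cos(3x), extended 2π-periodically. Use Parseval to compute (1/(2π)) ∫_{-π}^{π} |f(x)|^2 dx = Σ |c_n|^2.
Σ |c_n|^2 = 45/2

Expand |f|^2 and use orthogonality of {sin(nx), cos(mx)} on [-π, π]:
  ∫_{-π}^{π} sin(nx)^2 dx = π, ∫ cos(mx)^2 dx = π, and cross terms integrate to 0.
So ∫_{-π}^{π} f(x)^2 dx = 6^2 · π + 3^2 · π = (36 + 9)π.
Divide by 2π: (36 + 9)/2 = 45/2.
By Parseval, this equals Σ |c_n|^2.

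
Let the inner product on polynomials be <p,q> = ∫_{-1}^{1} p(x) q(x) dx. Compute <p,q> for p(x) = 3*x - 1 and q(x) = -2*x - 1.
<p,q> = -2

Expand the product: p(x)·q(x) = -6*x^2 - x + 1.
∫_{-1}^{1} of each monomial x^k gives [2/(k+1) if k even, 0 if k odd]. Integrating term-by-term (or equivalently evaluating the antiderivative F(x) = -2*x^3 - x^2/2 + x at the endpoints):
  F(1) − F(−1) = -3/2 − (1/2) = -2.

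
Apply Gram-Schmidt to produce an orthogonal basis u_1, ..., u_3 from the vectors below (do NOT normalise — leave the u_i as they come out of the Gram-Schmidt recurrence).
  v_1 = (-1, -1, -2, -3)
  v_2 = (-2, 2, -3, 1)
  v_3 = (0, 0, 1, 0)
Orthogonal basis:
  u_1 = (-1, -1, -2, -3)
  u_2 = (-9/5, 11/5, -13/5, 8/5)
  u_3 = (-35/87, 17/87, 10/29, -14/87)

Apply the Gram-Schmidt recurrence
  u_1 = v_1
  u_i = v_i − Σ_{j<i} ((v_i · u_j) / (u_j · u_j)) · u_j.

Step by step this gives:
  u_1 = (-1, -1, -2, -3)
  u_2 = (-9/5, 11/5, -13/5, 8/5)
  u_3 = (-35/87, 17/87, 10/29, -14/87)

Orthogonality check:
  u_2 · u_1 = 0 (should be 0)
  u_3 · u_1 = 0 (should be 0)
  u_3 · u_2 = 0 (should be 0)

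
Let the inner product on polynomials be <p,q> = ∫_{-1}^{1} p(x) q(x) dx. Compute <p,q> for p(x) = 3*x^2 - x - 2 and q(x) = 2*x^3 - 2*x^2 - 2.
<p,q> = 52/15

Expand the product: p(x)·q(x) = 6*x^5 - 8*x^4 - 2*x^3 - 2*x^2 + 2*x + 4.
∫_{-1}^{1} of each monomial x^k gives [2/(k+1) if k even, 0 if k odd]. Integrating term-by-term (or equivalently evaluating the antiderivative F(x) = x^6 - 8*x^5/5 - x^4/2 - 2*x^3/3 + x^2 + 4*x at the endpoints):
  F(1) − F(−1) = 97/30 − (-7/30) = 52/15.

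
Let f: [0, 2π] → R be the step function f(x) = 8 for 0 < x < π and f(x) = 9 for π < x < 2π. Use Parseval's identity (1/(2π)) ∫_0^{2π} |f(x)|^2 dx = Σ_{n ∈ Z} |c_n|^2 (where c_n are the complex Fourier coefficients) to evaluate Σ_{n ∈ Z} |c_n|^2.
Σ |c_n|^2 = 145/2

Parseval equates the L^2 energy of f (normalised by 1/(2π)) with the ℓ^2 sum of its Fourier coefficients: (1/(2π)) ∫_0^{2π} |f|^2 = Σ |c_n|^2.
Compute the left side: (1/(2π)) [∫_0^π 8^2 dx + ∫_π^{2π} 9^2 dx] = (1/(2π)) · (64π + 81π) = (64 + 81)/2 = 145/2.
So Σ_{n ∈ Z} |c_n|^2 = 145/2.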